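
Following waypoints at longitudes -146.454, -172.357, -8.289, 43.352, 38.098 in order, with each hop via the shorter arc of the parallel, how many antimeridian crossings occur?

0

Leg 1: -146.454° → -172.357°, shortest Δλ = -25.903° (west) — does not cross 180°.
Leg 2: -172.357° → -8.289°, shortest Δλ = 164.068° (east) — does not cross 180°.
Leg 3: -8.289° → +43.352°, shortest Δλ = 51.641° (east) — does not cross 180°.
Leg 4: +43.352° → +38.098°, shortest Δλ = -5.254° (west) — does not cross 180°.
Total crossings: 0.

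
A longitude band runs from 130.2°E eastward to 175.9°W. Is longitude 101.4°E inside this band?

No

Band width going east from +130.2° to -175.9°: ((-175.9 − 130.2) mod 360) = 53.9°.
Offset of +101.4° east of the west edge: ((101.4 − 130.2) mod 360) = 331.2°.
331.2° > 53.9° ⇒ outside.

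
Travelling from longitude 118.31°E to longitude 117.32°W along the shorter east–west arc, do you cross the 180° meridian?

Naïve |-117.32 − 118.31| = 235.63° > 180°, so the shorter arc goes the other way round — across 180°.
Signed shortest Δλ = ((-117.32 − 118.31 + 180) mod 360) − 180 = 124.37°.
Going east by 124.37° from +118.31° passes through 180° before reaching -117.32°.

Yes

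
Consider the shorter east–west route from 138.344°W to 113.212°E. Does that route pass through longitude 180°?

Naïve |113.212 − -138.344| = 251.556° > 180°, so the shorter arc goes the other way round — across 180°.
Signed shortest Δλ = ((113.212 − -138.344 + 180) mod 360) − 180 = -108.444°.
Going west by 108.444° from -138.344° passes through 180° before reaching +113.212°.

Yes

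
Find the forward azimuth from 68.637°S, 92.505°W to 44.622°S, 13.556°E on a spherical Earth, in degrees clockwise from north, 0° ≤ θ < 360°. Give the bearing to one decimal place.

122.7°

Δλ = 13.556 − -92.505 = 106.061°.
θ = atan2( sin Δλ · cos φ₂ , cos φ₁ · sin φ₂ − sin φ₁ · cos φ₂ · cos Δλ )
  = atan2(0.68397, -0.43926) = 122.709° → normalised to [0°, 360°): 122.709°.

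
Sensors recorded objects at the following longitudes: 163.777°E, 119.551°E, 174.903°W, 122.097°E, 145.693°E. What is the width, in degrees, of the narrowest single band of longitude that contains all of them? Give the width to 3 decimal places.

Sort the longitudes: -174.903°, +119.551°, +122.097°, +145.693°, +163.777°.
Eastward gaps between consecutive values (wrapping around): 294.454°, 2.546°, 23.596°, 18.084°, 21.320°.
Largest gap = 294.454° ⇒ minimal covering band is its complement: 360° − 294.454° = 65.546°.
Band runs from +119.551° eastward to -174.903°, crossing the antimeridian.

65.546°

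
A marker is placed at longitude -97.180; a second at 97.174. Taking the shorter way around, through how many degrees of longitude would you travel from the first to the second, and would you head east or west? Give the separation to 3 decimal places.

Raw difference: 97.174 − -97.180 = 194.354°.
Normalise into (−180°, 180°]: 194.354° − 360° = -165.646°.
Negative ⇒ the second point lies to the west; separation 165.646°.

165.646° west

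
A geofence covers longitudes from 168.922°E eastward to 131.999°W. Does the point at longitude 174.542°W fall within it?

Yes

Band width going east from +168.922° to -131.999°: ((-131.999 − 168.922) mod 360) = 59.079°.
Offset of -174.542° east of the west edge: ((-174.542 − 168.922) mod 360) = 16.536°.
16.536° ≤ 59.079° ⇒ inside.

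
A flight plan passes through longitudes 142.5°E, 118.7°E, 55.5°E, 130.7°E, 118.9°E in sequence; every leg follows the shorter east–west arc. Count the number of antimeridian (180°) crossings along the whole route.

Leg 1: +142.5° → +118.7°, shortest Δλ = -23.8° (west) — does not cross 180°.
Leg 2: +118.7° → +55.5°, shortest Δλ = -63.2° (west) — does not cross 180°.
Leg 3: +55.5° → +130.7°, shortest Δλ = 75.2° (east) — does not cross 180°.
Leg 4: +130.7° → +118.9°, shortest Δλ = -11.8° (west) — does not cross 180°.
Total crossings: 0.

0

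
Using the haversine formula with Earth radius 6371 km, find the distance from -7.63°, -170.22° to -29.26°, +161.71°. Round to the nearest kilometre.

Δλ = 161.71 − -170.22 = 331.93°; wrapped into (−180°, 180°]: -28.07°.
Δφ = -29.26 − -7.63 = -21.63°.
a = sin²(Δφ/2) + cos φ₁ · cos φ₂ · sin²(Δλ/2) = 0.086063.
c = 2·atan2(√a, √(1−a)) = 0.59549 rad → d = 6371·c ≈ 3793.87 km.

3794 km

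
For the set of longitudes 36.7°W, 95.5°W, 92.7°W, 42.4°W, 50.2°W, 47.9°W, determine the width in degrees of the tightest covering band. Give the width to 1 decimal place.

Sort the longitudes: -95.5°, -92.7°, -50.2°, -47.9°, -42.4°, -36.7°.
Eastward gaps between consecutive values (wrapping around): 2.8°, 42.5°, 2.3°, 5.5°, 5.7°, 301.2°.
Largest gap = 301.2° ⇒ minimal covering band is its complement: 360° − 301.2° = 58.8°.
Band runs from -95.5° eastward to -36.7°.

58.8°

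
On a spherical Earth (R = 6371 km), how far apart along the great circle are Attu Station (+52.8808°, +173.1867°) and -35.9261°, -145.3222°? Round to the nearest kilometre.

Δλ = -145.3222 − 173.1867 = -318.5089°; wrapped into (−180°, 180°]: 41.4911°.
Δφ = -35.9261 − 52.8808 = -88.8069°.
a = sin²(Δφ/2) + cos φ₁ · cos φ₂ · sin²(Δλ/2) = 0.550904.
c = 2·atan2(√a, √(1−a)) = 1.67278 rad → d = 6371·c ≈ 10657.29 km.

10657 km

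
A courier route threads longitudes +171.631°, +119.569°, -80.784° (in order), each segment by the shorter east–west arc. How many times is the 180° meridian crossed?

1

Leg 1: +171.631° → +119.569°, shortest Δλ = -52.062° (west) — does not cross 180°.
Leg 2: +119.569° → -80.784°, shortest Δλ = 159.647° (east) — crosses 180°.
Total crossings: 1.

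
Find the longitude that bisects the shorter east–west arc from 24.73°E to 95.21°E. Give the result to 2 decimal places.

Signed shortest Δλ from +24.73° to +95.21° is +70.48°.
Midpoint longitude = +24.73° + (+70.48°)/2 = +24.73° + 35.24° = +59.97°.

59.97°E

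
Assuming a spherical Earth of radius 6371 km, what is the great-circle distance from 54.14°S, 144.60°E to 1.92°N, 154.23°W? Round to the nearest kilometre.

Δλ = -154.23 − 144.60 = -298.83°; wrapped into (−180°, 180°]: 61.17°.
Δφ = 1.92 − -54.14 = 56.06°.
a = sin²(Δφ/2) + cos φ₁ · cos φ₂ · sin²(Δλ/2) = 0.372414.
c = 2·atan2(√a, √(1−a)) = 1.31277 rad → d = 6371·c ≈ 8363.67 km.

8364 km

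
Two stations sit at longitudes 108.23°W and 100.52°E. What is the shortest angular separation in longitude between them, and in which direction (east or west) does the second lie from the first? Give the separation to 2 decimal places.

Raw difference: 100.52 − -108.23 = 208.75°.
Normalise into (−180°, 180°]: 208.75° − 360° = -151.25°.
Negative ⇒ the second point lies to the west; separation 151.25°.

151.25° west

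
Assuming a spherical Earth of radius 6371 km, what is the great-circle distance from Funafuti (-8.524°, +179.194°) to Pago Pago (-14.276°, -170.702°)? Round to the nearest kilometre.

1273 km

Δλ = -170.702 − 179.194 = -349.896°; wrapped into (−180°, 180°]: 10.104°.
Δφ = -14.276 − -8.524 = -5.752°.
a = sin²(Δφ/2) + cos φ₁ · cos φ₂ · sin²(Δλ/2) = 0.009950.
c = 2·atan2(√a, √(1−a)) = 0.19983 rad → d = 6371·c ≈ 1273.10 km.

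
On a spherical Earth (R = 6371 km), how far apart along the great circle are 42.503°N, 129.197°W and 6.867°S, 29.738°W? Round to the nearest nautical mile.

Δλ = -29.738 − -129.197 = 99.459°.
Δφ = -6.867 − 42.503 = -49.370°.
a = sin²(Δφ/2) + cos φ₁ · cos φ₂ · sin²(Δλ/2) = 0.600536.
c = 2·atan2(√a, √(1−a)) = 1.77325 rad → d = 6371·c ≈ 11297.37 km ≈ 6100.09 nmi.

6100 nmi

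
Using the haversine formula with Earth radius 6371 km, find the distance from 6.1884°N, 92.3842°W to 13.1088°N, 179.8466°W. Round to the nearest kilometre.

9578 km

Δλ = -179.8466 − -92.3842 = -87.4624°.
Δφ = 13.1088 − 6.1884 = 6.9204°.
a = sin²(Δφ/2) + cos φ₁ · cos φ₂ · sin²(Δλ/2) = 0.466341.
c = 2·atan2(√a, √(1−a)) = 1.50343 rad → d = 6371·c ≈ 9578.33 km.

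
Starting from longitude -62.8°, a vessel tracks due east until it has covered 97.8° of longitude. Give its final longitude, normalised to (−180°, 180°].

Start at -62.8°; shift +97.8° → +35.0°.
+35.0° already lies in (−180°, 180°].

+35.0°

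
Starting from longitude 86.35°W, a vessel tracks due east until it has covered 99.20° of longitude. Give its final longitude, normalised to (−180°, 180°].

12.85°E

Start at -86.35°; shift +99.20° → +12.85°.
+12.85° already lies in (−180°, 180°].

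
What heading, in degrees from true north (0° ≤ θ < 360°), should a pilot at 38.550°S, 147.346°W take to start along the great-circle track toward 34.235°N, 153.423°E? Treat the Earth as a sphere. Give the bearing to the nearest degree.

Δλ = 153.423 − -147.346 = 300.769°; wrapped into (−180°, 180°]: -59.231°.
θ = atan2( sin Δλ · cos φ₂ , cos φ₁ · sin φ₂ − sin φ₁ · cos φ₂ · cos Δλ )
  = atan2(-0.71036, 0.70356) = -45.276° → normalised to [0°, 360°): 314.724°.

315°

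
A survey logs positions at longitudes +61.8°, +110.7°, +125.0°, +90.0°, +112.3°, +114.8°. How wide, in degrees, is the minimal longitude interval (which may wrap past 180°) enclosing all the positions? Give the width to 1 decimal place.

Sort the longitudes: +61.8°, +90.0°, +110.7°, +112.3°, +114.8°, +125.0°.
Eastward gaps between consecutive values (wrapping around): 28.2°, 20.7°, 1.6°, 2.5°, 10.2°, 296.8°.
Largest gap = 296.8° ⇒ minimal covering band is its complement: 360° − 296.8° = 63.2°.
Band runs from +61.8° eastward to +125.0°.

63.2°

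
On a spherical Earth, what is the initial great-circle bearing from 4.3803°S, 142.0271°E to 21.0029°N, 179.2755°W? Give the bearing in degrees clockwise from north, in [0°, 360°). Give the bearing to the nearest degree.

55°

Δλ = -179.2755 − 142.0271 = -321.3026°; wrapped into (−180°, 180°]: 38.6974°.
θ = atan2( sin Δλ · cos φ₂ , cos φ₁ · sin φ₂ − sin φ₁ · cos φ₂ · cos Δλ )
  = atan2(0.58367, 0.41302) = 54.716° → normalised to [0°, 360°): 54.716°.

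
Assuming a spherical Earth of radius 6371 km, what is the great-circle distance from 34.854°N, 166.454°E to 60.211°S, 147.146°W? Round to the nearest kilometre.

11387 km

Δλ = -147.146 − 166.454 = -313.600°; wrapped into (−180°, 180°]: 46.400°.
Δφ = -60.211 − 34.854 = -95.065°.
a = sin²(Δφ/2) + cos φ₁ · cos φ₂ · sin²(Δλ/2) = 0.607412.
c = 2·atan2(√a, √(1−a)) = 1.78731 rad → d = 6371·c ≈ 11386.94 km.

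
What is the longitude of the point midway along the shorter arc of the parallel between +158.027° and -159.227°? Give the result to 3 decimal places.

Signed shortest Δλ from +158.027° to -159.227° is +42.746°.
Midpoint longitude = +158.027° + (+42.746°)/2 = +158.027° + 21.373° = +179.400°.
(The naïve average (+158.027 + -159.227)/2 = -0.6° is on the wrong side of the globe.)

+179.400°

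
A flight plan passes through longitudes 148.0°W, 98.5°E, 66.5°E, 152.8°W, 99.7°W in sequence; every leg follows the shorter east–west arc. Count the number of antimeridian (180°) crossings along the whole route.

Leg 1: -148.0° → +98.5°, shortest Δλ = -113.5° (west) — crosses 180°.
Leg 2: +98.5° → +66.5°, shortest Δλ = -32.0° (west) — does not cross 180°.
Leg 3: +66.5° → -152.8°, shortest Δλ = 140.7° (east) — crosses 180°.
Leg 4: -152.8° → -99.7°, shortest Δλ = 53.1° (east) — does not cross 180°.
Total crossings: 2.

2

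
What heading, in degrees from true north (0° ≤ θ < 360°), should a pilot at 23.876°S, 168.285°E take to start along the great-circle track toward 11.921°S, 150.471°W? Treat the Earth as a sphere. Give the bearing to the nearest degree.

80°

Δλ = -150.471 − 168.285 = -318.756°; wrapped into (−180°, 180°]: 41.244°.
θ = atan2( sin Δλ · cos φ₂ , cos φ₁ · sin φ₂ − sin φ₁ · cos φ₂ · cos Δλ )
  = atan2(0.64505, 0.10889) = 80.418° → normalised to [0°, 360°): 80.418°.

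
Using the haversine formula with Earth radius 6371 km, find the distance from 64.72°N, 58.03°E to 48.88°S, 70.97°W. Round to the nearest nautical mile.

8951 nmi

Δλ = -70.97 − 58.03 = -129.00°.
Δφ = -48.88 − 64.72 = -113.60°.
a = sin²(Δφ/2) + cos φ₁ · cos φ₂ · sin²(Δλ/2) = 0.928963.
c = 2·atan2(√a, √(1−a)) = 2.60202 rad → d = 6371·c ≈ 16577.44 km ≈ 8951.10 nmi.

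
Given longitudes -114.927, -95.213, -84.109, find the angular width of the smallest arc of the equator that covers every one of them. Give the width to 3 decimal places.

30.818°

Sort the longitudes: -114.927°, -95.213°, -84.109°.
Eastward gaps between consecutive values (wrapping around): 19.714°, 11.104°, 329.182°.
Largest gap = 329.182° ⇒ minimal covering band is its complement: 360° − 329.182° = 30.818°.
Band runs from -114.927° eastward to -84.109°.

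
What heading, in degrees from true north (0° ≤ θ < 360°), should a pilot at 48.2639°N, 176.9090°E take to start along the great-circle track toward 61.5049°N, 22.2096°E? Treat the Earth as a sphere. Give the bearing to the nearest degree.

Δλ = 22.2096 − 176.9090 = -154.6994°.
θ = atan2( sin Δλ · cos φ₂ , cos φ₁ · sin φ₂ − sin φ₁ · cos φ₂ · cos Δλ )
  = atan2(-0.20389, 0.90692) = -12.670° → normalised to [0°, 360°): 347.330°.

347°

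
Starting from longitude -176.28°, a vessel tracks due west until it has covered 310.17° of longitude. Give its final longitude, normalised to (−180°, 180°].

Start at -176.28°; shift −310.17° → -486.45°.
-486.45° lies outside (−180°, 180°]; add 360° → -126.45°.

-126.45°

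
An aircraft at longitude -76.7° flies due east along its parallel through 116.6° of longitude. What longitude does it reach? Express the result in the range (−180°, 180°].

+39.9°

Start at -76.7°; shift +116.6° → +39.9°.
+39.9° already lies in (−180°, 180°].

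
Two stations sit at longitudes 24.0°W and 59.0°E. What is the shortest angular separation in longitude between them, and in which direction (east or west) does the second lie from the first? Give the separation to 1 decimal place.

83.0° east

Raw difference: 59.0 − -24.0 = 83.0°.
Normalise into (−180°, 180°]: 83.0° stays 83.0°.
Positive ⇒ the second point lies to the east; separation 83.0°.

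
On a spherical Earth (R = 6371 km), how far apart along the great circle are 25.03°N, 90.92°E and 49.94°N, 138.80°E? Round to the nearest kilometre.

4933 km

Δλ = 138.80 − 90.92 = 47.88°.
Δφ = 49.94 − 25.03 = 24.91°.
a = sin²(Δφ/2) + cos φ₁ · cos φ₂ · sin²(Δλ/2) = 0.142534.
c = 2·atan2(√a, √(1−a)) = 0.77427 rad → d = 6371·c ≈ 4932.87 km.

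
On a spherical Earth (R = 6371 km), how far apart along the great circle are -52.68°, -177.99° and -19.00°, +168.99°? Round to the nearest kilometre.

Δλ = 168.99 − -177.99 = 346.98°; wrapped into (−180°, 180°]: -13.02°.
Δφ = -19.00 − -52.68 = 33.68°.
a = sin²(Δφ/2) + cos φ₁ · cos φ₂ · sin²(Δλ/2) = 0.091295.
c = 2·atan2(√a, √(1−a)) = 0.61389 rad → d = 6371·c ≈ 3911.12 km.

3911 km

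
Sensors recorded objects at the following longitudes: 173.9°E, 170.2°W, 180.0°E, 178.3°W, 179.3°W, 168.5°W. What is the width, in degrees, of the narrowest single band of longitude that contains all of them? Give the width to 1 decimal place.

17.6°

Sort the longitudes: -179.3°, -178.3°, -170.2°, -168.5°, +173.9°, +180.0°.
Eastward gaps between consecutive values (wrapping around): 1.0°, 8.1°, 1.7°, 342.4°, 6.1°, 0.7°.
Largest gap = 342.4° ⇒ minimal covering band is its complement: 360° − 342.4° = 17.6°.
Band runs from +173.9° eastward to -168.5°, crossing the antimeridian.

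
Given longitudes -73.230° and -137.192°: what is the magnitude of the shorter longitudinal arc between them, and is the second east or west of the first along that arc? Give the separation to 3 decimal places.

63.962° west

Raw difference: -137.192 − -73.230 = -63.962°.
Normalise into (−180°, 180°]: -63.962° stays -63.962°.
Negative ⇒ the second point lies to the west; separation 63.962°.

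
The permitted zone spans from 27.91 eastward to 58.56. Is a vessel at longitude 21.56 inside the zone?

No

Band width going east from +27.91° to +58.56°: ((58.56 − 27.91) mod 360) = 30.65°.
Offset of +21.56° east of the west edge: ((21.56 − 27.91) mod 360) = 353.65°.
353.65° > 30.65° ⇒ outside.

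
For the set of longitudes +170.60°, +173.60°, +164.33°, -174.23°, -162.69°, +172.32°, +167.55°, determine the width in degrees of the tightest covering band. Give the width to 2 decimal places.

32.98°

Sort the longitudes: -174.23°, -162.69°, +164.33°, +167.55°, +170.60°, +172.32°, +173.60°.
Eastward gaps between consecutive values (wrapping around): 11.54°, 327.02°, 3.22°, 3.05°, 1.72°, 1.28°, 12.17°.
Largest gap = 327.02° ⇒ minimal covering band is its complement: 360° − 327.02° = 32.98°.
Band runs from +164.33° eastward to -162.69°, crossing the antimeridian.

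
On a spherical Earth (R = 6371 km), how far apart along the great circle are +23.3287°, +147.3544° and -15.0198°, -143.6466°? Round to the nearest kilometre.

8626 km

Δλ = -143.6466 − 147.3544 = -291.0010°; wrapped into (−180°, 180°]: 68.9990°.
Δφ = -15.0198 − 23.3287 = -38.3485°.
a = sin²(Δφ/2) + cos φ₁ · cos φ₂ · sin²(Δλ/2) = 0.392392.
c = 2·atan2(√a, √(1−a)) = 1.35388 rad → d = 6371·c ≈ 8625.58 km.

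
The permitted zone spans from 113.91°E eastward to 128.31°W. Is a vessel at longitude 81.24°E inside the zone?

Band width going east from +113.91° to -128.31°: ((-128.31 − 113.91) mod 360) = 117.78°.
Offset of +81.24° east of the west edge: ((81.24 − 113.91) mod 360) = 327.33°.
327.33° > 117.78° ⇒ outside.

No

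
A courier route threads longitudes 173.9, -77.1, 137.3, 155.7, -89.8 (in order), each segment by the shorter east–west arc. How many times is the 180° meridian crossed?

3

Leg 1: +173.9° → -77.1°, shortest Δλ = 109.0° (east) — crosses 180°.
Leg 2: -77.1° → +137.3°, shortest Δλ = -145.6° (west) — crosses 180°.
Leg 3: +137.3° → +155.7°, shortest Δλ = 18.4° (east) — does not cross 180°.
Leg 4: +155.7° → -89.8°, shortest Δλ = 114.5° (east) — crosses 180°.
Total crossings: 3.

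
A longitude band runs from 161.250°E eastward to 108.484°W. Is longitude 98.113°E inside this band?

Band width going east from +161.250° to -108.484°: ((-108.484 − 161.250) mod 360) = 90.266°.
Offset of +98.113° east of the west edge: ((98.113 − 161.250) mod 360) = 296.863°.
296.863° > 90.266° ⇒ outside.

No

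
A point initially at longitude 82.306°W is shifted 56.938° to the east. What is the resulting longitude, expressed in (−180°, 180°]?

25.368°W

Start at -82.306°; shift +56.938° → -25.368°.
-25.368° already lies in (−180°, 180°].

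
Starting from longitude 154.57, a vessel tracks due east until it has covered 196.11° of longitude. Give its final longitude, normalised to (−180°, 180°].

Start at +154.57°; shift +196.11° → +350.68°.
+350.68° lies outside (−180°, 180°]; subtract 360° → -9.32°.

-9.32°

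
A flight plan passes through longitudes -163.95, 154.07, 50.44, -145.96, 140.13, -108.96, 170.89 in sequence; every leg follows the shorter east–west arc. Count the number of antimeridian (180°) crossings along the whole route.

Leg 1: -163.95° → +154.07°, shortest Δλ = -41.98° (west) — crosses 180°.
Leg 2: +154.07° → +50.44°, shortest Δλ = -103.63° (west) — does not cross 180°.
Leg 3: +50.44° → -145.96°, shortest Δλ = 163.6° (east) — crosses 180°.
Leg 4: -145.96° → +140.13°, shortest Δλ = -73.91° (west) — crosses 180°.
Leg 5: +140.13° → -108.96°, shortest Δλ = 110.91° (east) — crosses 180°.
Leg 6: -108.96° → +170.89°, shortest Δλ = -80.15° (west) — crosses 180°.
Total crossings: 5.

5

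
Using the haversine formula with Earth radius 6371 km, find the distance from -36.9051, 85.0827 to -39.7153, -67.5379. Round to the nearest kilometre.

11047 km

Δλ = -67.5379 − 85.0827 = -152.6206°.
Δφ = -39.7153 − -36.9051 = -2.8102°.
a = sin²(Δφ/2) + cos φ₁ · cos φ₂ · sin²(Δλ/2) = 0.581249.
c = 2·atan2(√a, √(1−a)) = 1.73402 rad → d = 6371·c ≈ 11047.43 km.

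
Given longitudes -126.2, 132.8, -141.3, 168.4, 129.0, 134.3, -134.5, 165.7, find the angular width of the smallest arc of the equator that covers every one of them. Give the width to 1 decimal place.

104.8°

Sort the longitudes: -141.3°, -134.5°, -126.2°, +129.0°, +132.8°, +134.3°, +165.7°, +168.4°.
Eastward gaps between consecutive values (wrapping around): 6.8°, 8.3°, 255.2°, 3.8°, 1.5°, 31.4°, 2.7°, 50.3°.
Largest gap = 255.2° ⇒ minimal covering band is its complement: 360° − 255.2° = 104.8°.
Band runs from +129.0° eastward to -126.2°, crossing the antimeridian.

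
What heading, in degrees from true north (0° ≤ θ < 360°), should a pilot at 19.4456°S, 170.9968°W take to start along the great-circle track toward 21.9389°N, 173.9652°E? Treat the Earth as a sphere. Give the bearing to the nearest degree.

Δλ = 173.9652 − -170.9968 = 344.9620°; wrapped into (−180°, 180°]: -15.0380°.
θ = atan2( sin Δλ · cos φ₂ , cos φ₁ · sin φ₂ − sin φ₁ · cos φ₂ · cos Δλ )
  = atan2(-0.24067, 0.65053) = -20.302° → normalised to [0°, 360°): 339.698°.

340°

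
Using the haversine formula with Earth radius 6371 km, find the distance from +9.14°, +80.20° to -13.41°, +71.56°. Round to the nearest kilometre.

Δλ = 71.56 − 80.20 = -8.64°.
Δφ = -13.41 − 9.14 = -22.55°.
a = sin²(Δφ/2) + cos φ₁ · cos φ₂ · sin²(Δλ/2) = 0.043677.
c = 2·atan2(√a, √(1−a)) = 0.42108 rad → d = 6371·c ≈ 2682.72 km.

2683 km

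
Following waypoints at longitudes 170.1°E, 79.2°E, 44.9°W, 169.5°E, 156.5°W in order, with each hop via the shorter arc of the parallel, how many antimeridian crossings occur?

2

Leg 1: +170.1° → +79.2°, shortest Δλ = -90.9° (west) — does not cross 180°.
Leg 2: +79.2° → -44.9°, shortest Δλ = -124.1° (west) — does not cross 180°.
Leg 3: -44.9° → +169.5°, shortest Δλ = -145.6° (west) — crosses 180°.
Leg 4: +169.5° → -156.5°, shortest Δλ = 34.0° (east) — crosses 180°.
Total crossings: 2.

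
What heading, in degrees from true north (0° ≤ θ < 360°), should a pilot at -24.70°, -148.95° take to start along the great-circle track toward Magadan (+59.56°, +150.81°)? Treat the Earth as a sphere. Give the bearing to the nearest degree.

334°

Δλ = 150.81 − -148.95 = 299.76°; wrapped into (−180°, 180°]: -60.24°.
θ = atan2( sin Δλ · cos φ₂ , cos φ₁ · sin φ₂ − sin φ₁ · cos φ₂ · cos Δλ )
  = atan2(-0.43982, 0.88836) = -26.339° → normalised to [0°, 360°): 333.661°.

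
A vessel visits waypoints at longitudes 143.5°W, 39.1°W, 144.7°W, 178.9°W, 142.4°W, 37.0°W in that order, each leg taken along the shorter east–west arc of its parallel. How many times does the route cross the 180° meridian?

Leg 1: -143.5° → -39.1°, shortest Δλ = 104.4° (east) — does not cross 180°.
Leg 2: -39.1° → -144.7°, shortest Δλ = -105.6° (west) — does not cross 180°.
Leg 3: -144.7° → -178.9°, shortest Δλ = -34.2° (west) — does not cross 180°.
Leg 4: -178.9° → -142.4°, shortest Δλ = 36.5° (east) — does not cross 180°.
Leg 5: -142.4° → -37.0°, shortest Δλ = 105.4° (east) — does not cross 180°.
Total crossings: 0.

0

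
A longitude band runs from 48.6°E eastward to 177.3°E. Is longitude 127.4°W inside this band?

No

Band width going east from +48.6° to +177.3°: ((177.3 − 48.6) mod 360) = 128.7°.
Offset of -127.4° east of the west edge: ((-127.4 − 48.6) mod 360) = 184.0°.
184.0° > 128.7° ⇒ outside.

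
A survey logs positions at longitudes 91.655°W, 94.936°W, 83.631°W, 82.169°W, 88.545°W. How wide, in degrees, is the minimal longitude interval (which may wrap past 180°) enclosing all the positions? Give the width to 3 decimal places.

Sort the longitudes: -94.936°, -91.655°, -88.545°, -83.631°, -82.169°.
Eastward gaps between consecutive values (wrapping around): 3.281°, 3.110°, 4.914°, 1.462°, 347.233°.
Largest gap = 347.233° ⇒ minimal covering band is its complement: 360° − 347.233° = 12.767°.
Band runs from -94.936° eastward to -82.169°.

12.767°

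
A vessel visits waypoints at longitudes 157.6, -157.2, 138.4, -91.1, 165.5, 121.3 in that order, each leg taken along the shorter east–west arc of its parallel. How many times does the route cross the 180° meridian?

Leg 1: +157.6° → -157.2°, shortest Δλ = 45.2° (east) — crosses 180°.
Leg 2: -157.2° → +138.4°, shortest Δλ = -64.4° (west) — crosses 180°.
Leg 3: +138.4° → -91.1°, shortest Δλ = 130.5° (east) — crosses 180°.
Leg 4: -91.1° → +165.5°, shortest Δλ = -103.4° (west) — crosses 180°.
Leg 5: +165.5° → +121.3°, shortest Δλ = -44.2° (west) — does not cross 180°.
Total crossings: 4.

4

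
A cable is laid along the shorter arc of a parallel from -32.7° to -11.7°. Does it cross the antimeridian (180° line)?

No

Signed shortest Δλ = ((-11.7 − -32.7 + 180) mod 360) − 180 = 21.0°.
Going east by 21.0° from -32.7° reaches -11.7° without touching 180°.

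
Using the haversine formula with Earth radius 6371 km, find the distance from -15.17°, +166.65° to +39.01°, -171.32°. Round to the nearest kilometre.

Δλ = -171.32 − 166.65 = -337.97°; wrapped into (−180°, 180°]: 22.03°.
Δφ = 39.01 − -15.17 = 54.18°.
a = sin²(Δφ/2) + cos φ₁ · cos φ₂ · sin²(Δλ/2) = 0.234758.
c = 2·atan2(√a, √(1−a)) = 1.01162 rad → d = 6371·c ≈ 6445.06 km.

6445 km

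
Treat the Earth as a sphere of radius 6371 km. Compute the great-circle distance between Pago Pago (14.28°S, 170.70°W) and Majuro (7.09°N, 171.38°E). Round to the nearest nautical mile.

Δλ = 171.38 − -170.70 = 342.08°; wrapped into (−180°, 180°]: -17.92°.
Δφ = 7.09 − -14.28 = 21.37°.
a = sin²(Δφ/2) + cos φ₁ · cos φ₂ · sin²(Δλ/2) = 0.057704.
c = 2·atan2(√a, √(1−a)) = 0.48518 rad → d = 6371·c ≈ 3091.06 km ≈ 1669.04 nmi.

1669 nmi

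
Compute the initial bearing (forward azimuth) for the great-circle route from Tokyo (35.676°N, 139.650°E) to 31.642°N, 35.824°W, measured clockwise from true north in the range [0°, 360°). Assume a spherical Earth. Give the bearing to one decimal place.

Δλ = -35.824 − 139.650 = -175.474°.
θ = atan2( sin Δλ · cos φ₂ , cos φ₁ · sin φ₂ − sin φ₁ · cos φ₂ · cos Δλ )
  = atan2(-0.06718, 0.92111) = -4.171° → normalised to [0°, 360°): 355.829°.

355.8°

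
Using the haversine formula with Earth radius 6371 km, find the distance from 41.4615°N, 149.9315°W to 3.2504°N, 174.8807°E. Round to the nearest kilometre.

Δλ = 174.8807 − -149.9315 = 324.8122°; wrapped into (−180°, 180°]: -35.1878°.
Δφ = 3.2504 − 41.4615 = -38.2111°.
a = sin²(Δφ/2) + cos φ₁ · cos φ₂ · sin²(Δλ/2) = 0.175491.
c = 2·atan2(√a, √(1−a)) = 0.86450 rad → d = 6371·c ≈ 5507.75 km.

5508 km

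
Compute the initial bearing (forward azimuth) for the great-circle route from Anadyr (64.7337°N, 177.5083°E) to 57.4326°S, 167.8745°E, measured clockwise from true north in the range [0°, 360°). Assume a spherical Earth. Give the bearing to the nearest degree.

Δλ = 167.8745 − 177.5083 = -9.6338°.
θ = atan2( sin Δλ · cos φ₂ , cos φ₁ · sin φ₂ − sin φ₁ · cos φ₂ · cos Δλ )
  = atan2(-0.09008, -0.83964) = -173.876° → normalised to [0°, 360°): 186.124°.

186°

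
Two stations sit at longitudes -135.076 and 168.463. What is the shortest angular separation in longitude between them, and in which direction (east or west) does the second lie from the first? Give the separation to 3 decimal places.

Raw difference: 168.463 − -135.076 = 303.539°.
Normalise into (−180°, 180°]: 303.539° − 360° = -56.461°.
Negative ⇒ the second point lies to the west; separation 56.461°.

56.461° west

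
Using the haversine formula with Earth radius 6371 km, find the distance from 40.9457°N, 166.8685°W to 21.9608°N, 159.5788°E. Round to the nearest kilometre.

Δλ = 159.5788 − -166.8685 = 326.4473°; wrapped into (−180°, 180°]: -33.5527°.
Δφ = 21.9608 − 40.9457 = -18.9849°.
a = sin²(Δφ/2) + cos φ₁ · cos φ₂ · sin²(Δλ/2) = 0.085559.
c = 2·atan2(√a, √(1−a)) = 0.59369 rad → d = 6371·c ≈ 3782.41 km.

3782 km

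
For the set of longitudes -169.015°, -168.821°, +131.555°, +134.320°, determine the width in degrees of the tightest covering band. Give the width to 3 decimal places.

59.624°

Sort the longitudes: -169.015°, -168.821°, +131.555°, +134.320°.
Eastward gaps between consecutive values (wrapping around): 0.194°, 300.376°, 2.765°, 56.665°.
Largest gap = 300.376° ⇒ minimal covering band is its complement: 360° − 300.376° = 59.624°.
Band runs from +131.555° eastward to -168.821°, crossing the antimeridian.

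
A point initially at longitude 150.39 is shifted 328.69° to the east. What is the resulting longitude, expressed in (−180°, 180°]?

+119.08°

Start at +150.39°; shift +328.69° → +479.08°.
+479.08° lies outside (−180°, 180°]; subtract 360° → +119.08°.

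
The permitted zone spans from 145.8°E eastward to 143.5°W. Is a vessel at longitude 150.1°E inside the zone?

Band width going east from +145.8° to -143.5°: ((-143.5 − 145.8) mod 360) = 70.7°.
Offset of +150.1° east of the west edge: ((150.1 − 145.8) mod 360) = 4.3°.
4.3° ≤ 70.7° ⇒ inside.

Yes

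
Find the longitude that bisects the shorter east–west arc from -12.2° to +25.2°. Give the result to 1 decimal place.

Signed shortest Δλ from -12.2° to +25.2° is +37.4°.
Midpoint longitude = -12.2° + (+37.4°)/2 = -12.2° + 18.7° = +6.5°.

+6.5°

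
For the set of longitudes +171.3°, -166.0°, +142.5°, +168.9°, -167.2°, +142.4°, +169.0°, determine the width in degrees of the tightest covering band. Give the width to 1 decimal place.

51.6°

Sort the longitudes: -167.2°, -166.0°, +142.4°, +142.5°, +168.9°, +169.0°, +171.3°.
Eastward gaps between consecutive values (wrapping around): 1.2°, 308.4°, 0.1°, 26.4°, 0.1°, 2.3°, 21.5°.
Largest gap = 308.4° ⇒ minimal covering band is its complement: 360° − 308.4° = 51.6°.
Band runs from +142.4° eastward to -166.0°, crossing the antimeridian.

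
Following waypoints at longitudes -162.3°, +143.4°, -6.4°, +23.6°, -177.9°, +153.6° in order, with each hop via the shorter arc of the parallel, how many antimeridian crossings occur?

3

Leg 1: -162.3° → +143.4°, shortest Δλ = -54.3° (west) — crosses 180°.
Leg 2: +143.4° → -6.4°, shortest Δλ = -149.8° (west) — does not cross 180°.
Leg 3: -6.4° → +23.6°, shortest Δλ = 30.0° (east) — does not cross 180°.
Leg 4: +23.6° → -177.9°, shortest Δλ = 158.5° (east) — crosses 180°.
Leg 5: -177.9° → +153.6°, shortest Δλ = -28.5° (west) — crosses 180°.
Total crossings: 3.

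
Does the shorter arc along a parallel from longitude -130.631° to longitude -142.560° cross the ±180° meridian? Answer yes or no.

No

Signed shortest Δλ = ((-142.560 − -130.631 + 180) mod 360) − 180 = -11.929°.
Going west by 11.929° from -130.631° reaches -142.560° without touching 180°.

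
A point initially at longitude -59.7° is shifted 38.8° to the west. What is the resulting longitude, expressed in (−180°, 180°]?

-98.5°

Start at -59.7°; shift −38.8° → -98.5°.
-98.5° already lies in (−180°, 180°].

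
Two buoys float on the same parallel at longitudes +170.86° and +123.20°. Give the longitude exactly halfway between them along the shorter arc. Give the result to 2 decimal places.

Signed shortest Δλ from +170.86° to +123.20° is -47.66°.
Midpoint longitude = +170.86° + (-47.66°)/2 = +170.86° − 23.83° = +147.03°.

+147.03°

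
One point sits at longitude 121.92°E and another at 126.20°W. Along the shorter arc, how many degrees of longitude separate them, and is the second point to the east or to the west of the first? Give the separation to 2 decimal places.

111.88° east

Raw difference: -126.20 − 121.92 = -248.12°.
Normalise into (−180°, 180°]: -248.12° + 360° = 111.88°.
Positive ⇒ the second point lies to the east; separation 111.88°.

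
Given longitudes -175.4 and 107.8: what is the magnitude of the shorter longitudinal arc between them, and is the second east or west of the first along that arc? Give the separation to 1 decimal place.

Raw difference: 107.8 − -175.4 = 283.2°.
Normalise into (−180°, 180°]: 283.2° − 360° = -76.8°.
Negative ⇒ the second point lies to the west; separation 76.8°.

76.8° west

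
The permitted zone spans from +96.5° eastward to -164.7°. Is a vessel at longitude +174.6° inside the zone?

Band width going east from +96.5° to -164.7°: ((-164.7 − 96.5) mod 360) = 98.8°.
Offset of +174.6° east of the west edge: ((174.6 − 96.5) mod 360) = 78.1°.
78.1° ≤ 98.8° ⇒ inside.

Yes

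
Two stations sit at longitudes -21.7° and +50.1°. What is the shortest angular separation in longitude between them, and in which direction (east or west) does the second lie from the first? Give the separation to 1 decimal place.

71.8° east

Raw difference: 50.1 − -21.7 = 71.8°.
Normalise into (−180°, 180°]: 71.8° stays 71.8°.
Positive ⇒ the second point lies to the east; separation 71.8°.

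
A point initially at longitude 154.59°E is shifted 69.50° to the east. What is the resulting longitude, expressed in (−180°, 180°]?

135.91°W

Start at +154.59°; shift +69.50° → +224.09°.
+224.09° lies outside (−180°, 180°]; subtract 360° → -135.91°.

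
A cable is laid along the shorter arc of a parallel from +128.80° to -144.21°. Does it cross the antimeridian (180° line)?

Yes

Naïve |-144.21 − 128.80| = 273.01° > 180°, so the shorter arc goes the other way round — across 180°.
Signed shortest Δλ = ((-144.21 − 128.80 + 180) mod 360) − 180 = 86.99°.
Going east by 86.99° from +128.80° passes through 180° before reaching -144.21°.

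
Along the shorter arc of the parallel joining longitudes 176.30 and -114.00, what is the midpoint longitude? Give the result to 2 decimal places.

-148.85°

Signed shortest Δλ from +176.30° to -114.00° is +69.70°.
Midpoint longitude = +176.30° + (+69.70°)/2 = +176.30° + 34.85° = +211.15°.
Normalise into (−180°, 180°]: -148.85°.
(The naïve average (+176.30 + -114.00)/2 = 31.15° is on the wrong side of the globe.)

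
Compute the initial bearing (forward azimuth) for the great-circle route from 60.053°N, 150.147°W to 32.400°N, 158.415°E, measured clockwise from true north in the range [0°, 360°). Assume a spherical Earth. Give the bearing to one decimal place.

Δλ = 158.415 − -150.147 = 308.562°; wrapped into (−180°, 180°]: -51.438°.
θ = atan2( sin Δλ · cos φ₂ , cos φ₁ · sin φ₂ − sin φ₁ · cos φ₂ · cos Δλ )
  = atan2(-0.66021, -0.18857) = -105.940° → normalised to [0°, 360°): 254.060°.

254.1°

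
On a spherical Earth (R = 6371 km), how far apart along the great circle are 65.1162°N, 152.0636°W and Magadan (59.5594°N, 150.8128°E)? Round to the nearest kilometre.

2905 km

Δλ = 150.8128 − -152.0636 = 302.8764°; wrapped into (−180°, 180°]: -57.1236°.
Δφ = 59.5594 − 65.1162 = -5.5568°.
a = sin²(Δφ/2) + cos φ₁ · cos φ₂ · sin²(Δλ/2) = 0.051081.
c = 2·atan2(√a, √(1−a)) = 0.45596 rad → d = 6371·c ≈ 2904.93 km.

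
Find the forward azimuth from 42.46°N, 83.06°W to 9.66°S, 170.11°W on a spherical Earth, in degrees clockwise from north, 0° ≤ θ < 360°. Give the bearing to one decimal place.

Δλ = -170.11 − -83.06 = -87.05°.
θ = atan2( sin Δλ · cos φ₂ , cos φ₁ · sin φ₂ − sin φ₁ · cos φ₂ · cos Δλ )
  = atan2(-0.98451, -0.15804) = -99.120° → normalised to [0°, 360°): 260.880°.

260.9°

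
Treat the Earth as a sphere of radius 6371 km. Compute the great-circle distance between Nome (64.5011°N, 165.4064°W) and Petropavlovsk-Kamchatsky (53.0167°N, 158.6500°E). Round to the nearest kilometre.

2386 km

Δλ = 158.6500 − -165.4064 = 324.0564°; wrapped into (−180°, 180°]: -35.9436°.
Δφ = 53.0167 − 64.5011 = -11.4844°.
a = sin²(Δφ/2) + cos φ₁ · cos φ₂ · sin²(Δλ/2) = 0.034666.
c = 2·atan2(√a, √(1−a)) = 0.37456 rad → d = 6371·c ≈ 2386.33 km.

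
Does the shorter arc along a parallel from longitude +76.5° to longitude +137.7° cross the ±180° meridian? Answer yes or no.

Signed shortest Δλ = ((137.7 − 76.5 + 180) mod 360) − 180 = 61.2°.
Going east by 61.2° from +76.5° reaches +137.7° without touching 180°.

No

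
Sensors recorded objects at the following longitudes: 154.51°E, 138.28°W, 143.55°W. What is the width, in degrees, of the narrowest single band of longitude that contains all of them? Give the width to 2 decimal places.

67.21°

Sort the longitudes: -143.55°, -138.28°, +154.51°.
Eastward gaps between consecutive values (wrapping around): 5.27°, 292.79°, 61.94°.
Largest gap = 292.79° ⇒ minimal covering band is its complement: 360° − 292.79° = 67.21°.
Band runs from +154.51° eastward to -138.28°, crossing the antimeridian.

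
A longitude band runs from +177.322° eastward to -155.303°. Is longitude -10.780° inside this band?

Band width going east from +177.322° to -155.303°: ((-155.303 − 177.322) mod 360) = 27.375°.
Offset of -10.780° east of the west edge: ((-10.780 − 177.322) mod 360) = 171.898°.
171.898° > 27.375° ⇒ outside.

No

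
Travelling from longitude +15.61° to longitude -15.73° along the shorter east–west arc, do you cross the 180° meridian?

Signed shortest Δλ = ((-15.73 − 15.61 + 180) mod 360) − 180 = -31.34°.
Going west by 31.34° from +15.61° reaches -15.73° without touching 180°.

No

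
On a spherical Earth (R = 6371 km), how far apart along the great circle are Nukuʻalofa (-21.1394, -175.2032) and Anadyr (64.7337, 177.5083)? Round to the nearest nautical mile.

5167 nmi

Δλ = 177.5083 − -175.2032 = 352.7115°; wrapped into (−180°, 180°]: -7.2885°.
Δφ = 64.7337 − -21.1394 = 85.8731°.
a = sin²(Δφ/2) + cos φ₁ · cos φ₂ · sin²(Δλ/2) = 0.465625.
c = 2·atan2(√a, √(1−a)) = 1.50199 rad → d = 6371·c ≈ 9569.20 km ≈ 5166.95 nmi.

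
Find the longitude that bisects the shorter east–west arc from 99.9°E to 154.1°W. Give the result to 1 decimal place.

Signed shortest Δλ from +99.9° to -154.1° is +106.0°.
Midpoint longitude = +99.9° + (+106.0°)/2 = +99.9° + 53.0° = +152.9°.
(The naïve average (+99.9 + -154.1)/2 = -27.1° is on the wrong side of the globe.)

152.9°E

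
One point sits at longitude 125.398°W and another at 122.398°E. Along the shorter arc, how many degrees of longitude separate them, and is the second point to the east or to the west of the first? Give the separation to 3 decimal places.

112.204° west

Raw difference: 122.398 − -125.398 = 247.796°.
Normalise into (−180°, 180°]: 247.796° − 360° = -112.204°.
Negative ⇒ the second point lies to the west; separation 112.204°.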